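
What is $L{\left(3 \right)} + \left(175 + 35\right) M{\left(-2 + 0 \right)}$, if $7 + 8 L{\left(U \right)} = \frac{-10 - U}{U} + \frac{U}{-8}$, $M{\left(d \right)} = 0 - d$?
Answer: $\frac{80359}{192} \approx 418.54$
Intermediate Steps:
$M{\left(d \right)} = - d$
$L{\left(U \right)} = - \frac{7}{8} - \frac{U}{64} + \frac{-10 - U}{8 U}$ ($L{\left(U \right)} = - \frac{7}{8} + \frac{\frac{-10 - U}{U} + \frac{U}{-8}}{8} = - \frac{7}{8} + \frac{\frac{-10 - U}{U} + U \left(- \frac{1}{8}\right)}{8} = - \frac{7}{8} + \frac{\frac{-10 - U}{U} - \frac{U}{8}}{8} = - \frac{7}{8} + \frac{- \frac{U}{8} + \frac{-10 - U}{U}}{8} = - \frac{7}{8} - \left(\frac{U}{64} - \frac{-10 - U}{8 U}\right) = - \frac{7}{8} - \frac{U}{64} + \frac{-10 - U}{8 U}$)
$L{\left(3 \right)} + \left(175 + 35\right) M{\left(-2 + 0 \right)} = \frac{-80 - 3 \left(64 + 3\right)}{64 \cdot 3} + \left(175 + 35\right) \left(- (-2 + 0)\right) = \frac{1}{64} \cdot \frac{1}{3} \left(-80 - 3 \cdot 67\right) + 210 \left(\left(-1\right) \left(-2\right)\right) = \frac{1}{64} \cdot \frac{1}{3} \left(-80 - 201\right) + 210 \cdot 2 = \frac{1}{64} \cdot \frac{1}{3} \left(-281\right) + 420 = - \frac{281}{192} + 420 = \frac{80359}{192}$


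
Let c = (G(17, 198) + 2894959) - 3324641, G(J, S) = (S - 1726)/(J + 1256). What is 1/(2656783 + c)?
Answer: 1273/2835098045 ≈ 4.4901e-7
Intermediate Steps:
G(J, S) = (-1726 + S)/(1256 + J)
c = -546986714/1273 (c = ((-1726 + 198)/(1256 + 17) + 2894959) - 3324641 = (-1528/1273 + 2894959) - 3324641 = 3685281279/1273 - 3324641 = -546986714/1273 ≈ -4.2968e+5)
1/(2656783 + c) = 1/(2656783 - 546986714/1273) = 1/(2835098045/1273) = 1273/2835098045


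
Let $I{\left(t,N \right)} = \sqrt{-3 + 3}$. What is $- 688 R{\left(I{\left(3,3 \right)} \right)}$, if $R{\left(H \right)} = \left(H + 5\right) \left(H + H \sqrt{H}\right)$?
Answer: $0$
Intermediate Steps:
$I{\left(t,N \right)} = 0$ ($I{\left(t,N \right)} = \sqrt{0} = 0$)
$R{\left(H \right)} = \left(5 + H\right) \left(H + H^{\frac{3}{2}}\right)$
$- 688 R{\left(I{\left(3,3 \right)} \right)} = - 688 \left(0^{2} + 0^{\frac{5}{2}} + 5 \cdot 0 + 5 \cdot 0^{\frac{3}{2}}\right) = - 688 \left(0 + 0 + 0 + 5 \cdot 0\right) = - 688 \left(0 + 0 + 0 + 0\right) = \left(-688\right) 0 = 0$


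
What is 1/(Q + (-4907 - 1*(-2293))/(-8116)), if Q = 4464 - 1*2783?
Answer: 4058/6822805 ≈ 0.00059477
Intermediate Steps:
Q = 1681 (Q = 4464 - 2783 = 1681)
1/(Q + (-4907 - 1*(-2293))/(-8116)) = 1/(1681 + (-4907 - 1*(-2293))/(-8116)) = 1/(1681 + (-4907 + 2293)*(-1/8116)) = 1/(1681 - 2614*(-1/8116)) = 1/(1681 + 1307/4058) = 1/(6822805/4058) = 4058/6822805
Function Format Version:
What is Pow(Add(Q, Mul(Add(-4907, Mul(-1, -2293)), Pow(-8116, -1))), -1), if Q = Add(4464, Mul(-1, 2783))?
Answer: Rational(4058, 6822805) ≈ 0.00059477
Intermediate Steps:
Q = 1681 (Q = Add(4464, -2783) = 1681)
Pow(Add(Q, Mul(Add(-4907, Mul(-1, -2293)), Pow(-8116, -1))), -1) = Pow(Add(1681, Mul(Add(-4907, Mul(-1, -2293)), Pow(-8116, -1))), -1) = Pow(Add(1681, Mul(Add(-4907, 2293), Rational(-1, 8116))), -1) = Pow(Add(1681, Mul(-2614, Rational(-1, 8116))), -1) = Pow(Add(1681, Rational(1307, 4058)), -1) = Pow(Rational(6822805, 4058), -1) = Rational(4058, 6822805)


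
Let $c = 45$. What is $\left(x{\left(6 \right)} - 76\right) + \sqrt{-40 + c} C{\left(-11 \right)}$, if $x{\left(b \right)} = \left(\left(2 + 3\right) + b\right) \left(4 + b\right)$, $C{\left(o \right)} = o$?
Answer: $34 - 11 \sqrt{5} \approx 9.4033$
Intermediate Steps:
$x{\left(b \right)} = \left(4 + b\right) \left(5 + b\right)$ ($x{\left(b \right)} = \left(5 + b\right) \left(4 + b\right) = \left(4 + b\right) \left(5 + b\right)$)
$\left(x{\left(6 \right)} - 76\right) + \sqrt{-40 + c} C{\left(-11 \right)} = \left(\left(20 + 6^{2} + 9 \cdot 6\right) - 76\right) + \sqrt{-40 + 45} \left(-11\right) = \left(\left(20 + 36 + 54\right) - 76\right) + \sqrt{5} \left(-11\right) = \left(110 - 76\right) - 11 \sqrt{5} = 34 - 11 \sqrt{5}$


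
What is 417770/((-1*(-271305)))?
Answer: 83554/54261 ≈ 1.5399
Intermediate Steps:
417770/((-1*(-271305))) = 417770/271305 = 417770*(1/271305) = 83554/54261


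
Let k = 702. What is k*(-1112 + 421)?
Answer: -485082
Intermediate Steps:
k*(-1112 + 421) = 702*(-1112 + 421) = 702*(-691) = -485082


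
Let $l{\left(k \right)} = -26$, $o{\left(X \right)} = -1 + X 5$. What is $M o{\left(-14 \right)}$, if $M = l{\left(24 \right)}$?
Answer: $1846$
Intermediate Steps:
$o{\left(X \right)} = -1 + 5 X$
$M = -26$
$M o{\left(-14 \right)} = - 26 \left(-1 + 5 \left(-14\right)\right) = - 26 \left(-1 - 70\right) = \left(-26\right) \left(-71\right) = 1846$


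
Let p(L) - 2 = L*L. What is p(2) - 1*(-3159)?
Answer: 3165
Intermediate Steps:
p(L) = 2 + L² (p(L) = 2 + L*L = 2 + L²)
p(2) - 1*(-3159) = (2 + 2²) - 1*(-3159) = (2 + 4) + 3159 = 6 + 3159 = 3165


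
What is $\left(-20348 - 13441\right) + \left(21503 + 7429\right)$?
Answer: $-4857$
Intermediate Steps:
$\left(-20348 - 13441\right) + \left(21503 + 7429\right) = -33789 + 28932 = -4857$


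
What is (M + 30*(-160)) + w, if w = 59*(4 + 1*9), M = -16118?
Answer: -20151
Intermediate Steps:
w = 767 (w = 59*(4 + 9) = 59*13 = 767)
(M + 30*(-160)) + w = (-16118 + 30*(-160)) + 767 = (-16118 - 4800) + 767 = -20918 + 767 = -20151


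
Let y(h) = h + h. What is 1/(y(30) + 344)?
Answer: 1/404 ≈ 0.0024752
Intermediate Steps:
y(h) = 2*h
1/(y(30) + 344) = 1/(2*30 + 344) = 1/(60 + 344) = 1/404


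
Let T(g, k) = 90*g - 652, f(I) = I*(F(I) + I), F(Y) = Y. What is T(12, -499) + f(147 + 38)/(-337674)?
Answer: 72228011/168837 ≈ 427.80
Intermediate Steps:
f(I) = 2*I² (f(I) = I*(I + I) = I*(2*I) = 2*I²)
T(g, k) = -652 + 90*g
T(12, -499) + f(147 + 38)/(-337674) = (-652 + 90*12) + (2*(147 + 38)²)/(-337674) = (-652 + 1080) + (2*185²)*(-1/337674) = 428 + (2*34225)*(-1/337674) = 428 + 68450*(-1/337674) = 428 - 34225/168837 = 72228011/168837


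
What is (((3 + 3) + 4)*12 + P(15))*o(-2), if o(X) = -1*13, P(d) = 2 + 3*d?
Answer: -2171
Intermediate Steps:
o(X) = -13
(((3 + 3) + 4)*12 + P(15))*o(-2) = (((3 + 3) + 4)*12 + (2 + 3*15))*(-13) = ((6 + 4)*12 + (2 + 45))*(-13) = (10*12 + 47)*(-13) = (120 + 47)*(-13) = 167*(-13) = -2171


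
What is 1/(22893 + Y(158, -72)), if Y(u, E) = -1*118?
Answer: 1/22775 ≈ 4.3908e-5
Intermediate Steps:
Y(u, E) = -118
1/(22893 + Y(158, -72)) = 1/(22893 - 118) = 1/22775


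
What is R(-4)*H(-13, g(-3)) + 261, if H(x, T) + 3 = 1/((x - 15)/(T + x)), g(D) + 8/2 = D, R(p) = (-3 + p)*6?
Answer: 357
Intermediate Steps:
R(p) = -18 + 6*p
g(D) = -4 + D
H(x, T) = -3 + (T + x)/(-15 + x) (H(x, T) = -3 + 1/((x - 15)/(T + x)) = -3 + 1/((-15 + x)/(T + x)) = -3 + (T + x)/(-15 + x))
R(-4)*H(-13, g(-3)) + 261 = (-18 + 6*(-4))*((45 + (-4 - 3) - 2*(-13))/(-15 - 13)) + 261 = (-18 - 24)*((45 - 7 + 26)/(-28)) + 261 = -(-3)*64/2 + 261 = -42*(-16/7) + 261 = 96 + 261 = 357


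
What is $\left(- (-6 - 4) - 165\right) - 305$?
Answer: $-460$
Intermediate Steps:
$\left(- (-6 - 4) - 165\right) - 305 = \left(\left(-1\right) \left(-10\right) - 165\right) - 305 = \left(10 - 165\right) - 305 = -155 - 305 = -460$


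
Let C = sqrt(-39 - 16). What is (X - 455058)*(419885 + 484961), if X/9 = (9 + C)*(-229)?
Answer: -428541399522 - 1864887606*I*sqrt(55) ≈ -4.2854e+11 - 1.383e+10*I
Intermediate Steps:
C = I*sqrt(55) (C = sqrt(-55) = I*sqrt(55) ≈ 7.4162*I)
X = -18549 - 2061*I*sqrt(55) (X = 9*((9 + I*sqrt(55))*(-229)) = 9*(-2061 - 229*I*sqrt(55)) = -18549 - 2061*I*sqrt(55) ≈ -18549.0 - 15285.0*I)
(X - 455058)*(419885 + 484961) = ((-18549 - 2061*I*sqrt(55)) - 455058)*(419885 + 484961) = (-473607 - 2061*I*sqrt(55))*904846 = -428541399522 - 1864887606*I*sqrt(55)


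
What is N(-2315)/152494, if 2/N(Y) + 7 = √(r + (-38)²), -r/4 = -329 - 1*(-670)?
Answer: 7/2363657 + 4*√5/2363657 ≈ 6.7456e-6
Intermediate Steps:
r = -1364 (r = -4*(-329 - 1*(-670)) = -4*(-329 + 670) = -4*341 = -1364)
N(Y) = 2/(-7 + 4*√5) (N(Y) = 2/(-7 + √(-1364 + (-38)²)) = 2/(-7 + √(-1364 + 1444)) = 2/(-7 + √80) = 2/(-7 + 4*√5))
N(-2315)/152494 = (14/31 + 8*√5/31)/152494 = (14/31 + 8*√5/31)*(1/152494) = 7/2363657 + 4*√5/2363657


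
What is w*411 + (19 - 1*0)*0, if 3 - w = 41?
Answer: -15618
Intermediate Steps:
w = -38 (w = 3 - 1*41 = 3 - 41 = -38)
w*411 + (19 - 1*0)*0 = -38*411 + (19 - 1*0)*0 = -15618 + (19 + 0)*0 = -15618 + 19*0 = -15618 + 0 = -15618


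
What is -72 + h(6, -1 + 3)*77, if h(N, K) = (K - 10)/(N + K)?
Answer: -149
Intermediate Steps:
h(N, K) = (-10 + K)/(K + N)
-72 + h(6, -1 + 3)*77 = -72 + ((-10 + (-1 + 3))/((-1 + 3) + 6))*77 = -72 + ((-10 + 2)/(2 + 6))*77 = -72 + (-8/8)*77 = -72 + ((1/8)*(-8))*77 = -72 - 1*77 = -72 - 77 = -149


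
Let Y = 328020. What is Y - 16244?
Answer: 311776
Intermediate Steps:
Y - 16244 = 328020 - 16244 = 311776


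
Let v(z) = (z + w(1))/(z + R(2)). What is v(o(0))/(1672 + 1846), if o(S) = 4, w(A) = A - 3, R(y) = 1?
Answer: 1/8795 ≈ 0.00011370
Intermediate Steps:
w(A) = -3 + A
v(z) = (-2 + z)/(1 + z) (v(z) = (z + (-3 + 1))/(z + 1) = (z - 2)/(1 + z) = (-2 + z)/(1 + z))
v(o(0))/(1672 + 1846) = ((-2 + 4)/(1 + 4))/(1672 + 1846) = (2/5)/3518 = ((⅕)*2)/3518 = (1/3518)*(⅖) = 1/8795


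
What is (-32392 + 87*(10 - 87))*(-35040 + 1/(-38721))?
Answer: 53038037128531/38721 ≈ 1.3697e+9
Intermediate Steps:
(-32392 + 87*(10 - 87))*(-35040 + 1/(-38721)) = (-32392 + 87*(-77))*(-35040 - 1/38721) = (-32392 - 6699)*(-1356783841/38721) = -39091*(-1356783841/38721) = 53038037128531/38721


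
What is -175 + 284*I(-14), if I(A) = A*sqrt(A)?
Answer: -175 - 3976*I*sqrt(14) ≈ -175.0 - 14877.0*I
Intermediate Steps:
I(A) = A**(3/2)
-175 + 284*I(-14) = -175 + 284*(-14)**(3/2) = -175 + 284*(-14*I*sqrt(14)) = -175 - 3976*I*sqrt(14)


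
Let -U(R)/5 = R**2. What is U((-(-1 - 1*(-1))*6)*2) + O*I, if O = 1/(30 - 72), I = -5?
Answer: 5/42 ≈ 0.11905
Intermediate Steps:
O = -1/42 (O = 1/(-42) = -1/42 ≈ -0.023810)
U(R) = -5*R**2
U((-(-1 - 1*(-1))*6)*2) + O*I = -5*144*(-1 - 1*(-1))**2 - 1/42*(-5) = -5*144*(-1 + 1)**2 + 5/42 = -5*((-1*0*6)*2)**2 + 5/42 = -5*((0*6)*2)**2 + 5/42 = -5*(0*2)**2 + 5/42 = -5*0**2 + 5/42 = -5*0 + 5/42 = 0 + 5/42 = 5/42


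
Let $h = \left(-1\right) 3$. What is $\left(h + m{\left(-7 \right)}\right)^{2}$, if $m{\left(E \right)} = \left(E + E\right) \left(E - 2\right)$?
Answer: $15129$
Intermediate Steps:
$m{\left(E \right)} = 2 E \left(-2 + E\right)$
$h = -3$
$\left(h + m{\left(-7 \right)}\right)^{2} = \left(-3 + 2 \left(-7\right) \left(-2 - 7\right)\right)^{2} = \left(-3 + 2 \left(-7\right) \left(-9\right)\right)^{2} = \left(-3 + 126\right)^{2} = 123^{2} = 15129$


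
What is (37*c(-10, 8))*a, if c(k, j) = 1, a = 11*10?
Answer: 4070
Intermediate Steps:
a = 110
(37*c(-10, 8))*a = (37*1)*110 = 37*110 = 4070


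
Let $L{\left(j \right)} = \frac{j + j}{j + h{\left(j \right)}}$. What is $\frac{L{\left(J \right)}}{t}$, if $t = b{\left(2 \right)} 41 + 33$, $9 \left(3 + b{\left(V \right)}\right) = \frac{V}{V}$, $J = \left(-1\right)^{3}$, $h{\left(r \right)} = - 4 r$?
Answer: $\frac{6}{769} \approx 0.0078023$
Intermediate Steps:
$J = -1$
$L{\left(j \right)} = - \frac{2}{3}$ ($L{\left(j \right)} = \frac{j + j}{j - 4 j} = \frac{2 j}{\left(-3\right) j} = 2 j \left(- \frac{1}{3 j}\right) = - \frac{2}{3}$)
$b{\left(V \right)} = - \frac{26}{9}$ ($b{\left(V \right)} = -3 + \frac{V \frac{1}{V}}{9} = -3 + \frac{1}{9} \cdot 1 = -3 + \frac{1}{9} = - \frac{26}{9}$)
$t = - \frac{769}{9}$ ($t = \left(- \frac{26}{9}\right) 41 + 33 = - \frac{1066}{9} + 33 = - \frac{769}{9} \approx -85.444$)
$\frac{L{\left(J \right)}}{t} = - \frac{2}{3 \left(- \frac{769}{9}\right)} = \left(- \frac{2}{3}\right) \left(- \frac{9}{769}\right) = \frac{6}{769}$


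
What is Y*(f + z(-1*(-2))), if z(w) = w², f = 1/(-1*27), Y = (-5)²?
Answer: 2675/27 ≈ 99.074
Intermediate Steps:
Y = 25
f = -1/27 (f = 1/(-27) = -1/27 ≈ -0.037037)
Y*(f + z(-1*(-2))) = 25*(-1/27 + (-1*(-2))²) = 25*(-1/27 + 2²) = 25*(-1/27 + 4) = 25*(107/27) = 2675/27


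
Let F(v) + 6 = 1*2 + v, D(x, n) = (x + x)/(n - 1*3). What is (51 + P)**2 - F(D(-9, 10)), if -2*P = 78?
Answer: 1054/7 ≈ 150.57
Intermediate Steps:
P = -39 (P = -1/2*78 = -39)
D(x, n) = 2*x/(-3 + n) (D(x, n) = (2*x)/(n - 3) = (2*x)/(-3 + n) = 2*x/(-3 + n))
F(v) = -4 + v (F(v) = -6 + (1*2 + v) = -6 + (2 + v) = -4 + v)
(51 + P)**2 - F(D(-9, 10)) = (51 - 39)**2 - (-4 + 2*(-9)/(-3 + 10)) = 12**2 - (-4 + 2*(-9)/7) = 144 - (-4 + 2*(-9)*(1/7)) = 144 - (-4 - 18/7) = 144 - 1*(-46/7) = 144 + 46/7 = 1054/7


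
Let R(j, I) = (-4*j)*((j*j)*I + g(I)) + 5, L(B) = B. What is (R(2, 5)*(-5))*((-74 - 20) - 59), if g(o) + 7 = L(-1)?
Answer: -69615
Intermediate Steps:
g(o) = -8 (g(o) = -7 - 1 = -8)
R(j, I) = 5 - 4*j*(-8 + I*j**2) (R(j, I) = (-4*j)*((j*j)*I - 8) + 5 = (-4*j)*(j**2*I - 8) + 5 = (-4*j)*(I*j**2 - 8) + 5 = (-4*j)*(-8 + I*j**2) + 5 = -4*j*(-8 + I*j**2) + 5 = 5 - 4*j*(-8 + I*j**2))
(R(2, 5)*(-5))*((-74 - 20) - 59) = ((5 + 32*2 - 4*5*2**3)*(-5))*((-74 - 20) - 59) = ((5 + 64 - 4*5*8)*(-5))*(-94 - 59) = ((5 + 64 - 160)*(-5))*(-153) = -91*(-5)*(-153) = 455*(-153) = -69615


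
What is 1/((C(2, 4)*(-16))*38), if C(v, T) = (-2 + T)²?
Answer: -1/2432 ≈ -0.00041118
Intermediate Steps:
1/((C(2, 4)*(-16))*38) = 1/(((-2 + 4)²*(-16))*38) = 1/((2²*(-16))*38) = 1/((4*(-16))*38) = 1/(-64*38) = 1/(-2432) = -1/2432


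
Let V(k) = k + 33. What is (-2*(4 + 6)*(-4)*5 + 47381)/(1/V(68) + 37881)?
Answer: 4825881/3825982 ≈ 1.2613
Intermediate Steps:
V(k) = 33 + k
(-2*(4 + 6)*(-4)*5 + 47381)/(1/V(68) + 37881) = (-2*(4 + 6)*(-4)*5 + 47381)/(1/(33 + 68) + 37881) = (-20*(-4)*5 + 47381)/(1/101 + 37881) = (-2*(-40)*5 + 47381)/(1/101 + 37881) = (80*5 + 47381)/(3825982/101) = (400 + 47381)*(101/3825982) = 47781*(101/3825982) = 4825881/3825982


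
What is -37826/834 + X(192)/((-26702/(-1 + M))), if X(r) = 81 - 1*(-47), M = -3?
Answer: -252400711/5567367 ≈ -45.336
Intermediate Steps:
X(r) = 128 (X(r) = 81 + 47 = 128)
-37826/834 + X(192)/((-26702/(-1 + M))) = -37826/834 + 128/((-26702/(-1 - 3))) = -37826*1/834 + 128/((-26702/(-4))) = -18913/417 + 128/((-26702*(-¼))) = -18913/417 + 128/(13351/2) = -18913/417 + 128*(2/13351) = -18913/417 + 256/13351 = -252400711/5567367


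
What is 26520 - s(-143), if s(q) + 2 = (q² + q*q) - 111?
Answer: -14265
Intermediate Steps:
s(q) = -113 + 2*q² (s(q) = -2 + ((q² + q*q) - 111) = -2 + ((q² + q²) - 111) = -2 + (2*q² - 111) = -2 + (-111 + 2*q²) = -113 + 2*q²)
26520 - s(-143) = 26520 - (-113 + 2*(-143)²) = 26520 - (-113 + 2*20449) = 26520 - (-113 + 40898) = 26520 - 1*40785 = 26520 - 40785 = -14265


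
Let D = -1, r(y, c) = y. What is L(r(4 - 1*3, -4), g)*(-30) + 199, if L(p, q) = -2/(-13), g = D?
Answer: 2527/13 ≈ 194.38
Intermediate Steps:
g = -1
L(p, q) = 2/13 (L(p, q) = -2*(-1/13) = 2/13)
L(r(4 - 1*3, -4), g)*(-30) + 199 = (2/13)*(-30) + 199 = -60/13 + 199 = 2527/13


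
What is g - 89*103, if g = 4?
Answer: -9163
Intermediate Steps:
g - 89*103 = 4 - 89*103 = 4 - 9167 = -9163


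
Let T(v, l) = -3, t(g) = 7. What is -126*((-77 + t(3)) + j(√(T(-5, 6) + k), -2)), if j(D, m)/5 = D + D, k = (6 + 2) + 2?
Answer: 8820 - 1260*√7 ≈ 5486.4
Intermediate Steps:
k = 10 (k = 8 + 2 = 10)
j(D, m) = 10*D (j(D, m) = 5*(D + D) = 5*(2*D) = 10*D)
-126*((-77 + t(3)) + j(√(T(-5, 6) + k), -2)) = -126*((-77 + 7) + 10*√(-3 + 10)) = -126*(-70 + 10*√7) = 8820 - 1260*√7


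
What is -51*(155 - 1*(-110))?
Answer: -13515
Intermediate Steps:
-51*(155 - 1*(-110)) = -51*(155 + 110) = -51*265 = -13515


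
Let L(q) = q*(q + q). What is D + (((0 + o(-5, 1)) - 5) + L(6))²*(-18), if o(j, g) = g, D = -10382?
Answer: -93614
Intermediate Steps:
L(q) = 2*q² (L(q) = q*(2*q) = 2*q²)
D + (((0 + o(-5, 1)) - 5) + L(6))²*(-18) = -10382 + (((0 + 1) - 5) + 2*6²)²*(-18) = -10382 + ((1 - 5) + 2*36)²*(-18) = -10382 + (-4 + 72)²*(-18) = -10382 + 68²*(-18) = -10382 + 4624*(-18) = -10382 - 83232 = -93614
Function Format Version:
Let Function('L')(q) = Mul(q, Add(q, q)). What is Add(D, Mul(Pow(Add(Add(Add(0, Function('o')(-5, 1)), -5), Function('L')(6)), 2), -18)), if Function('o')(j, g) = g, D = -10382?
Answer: -93614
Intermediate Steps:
Function('L')(q) = Mul(2, Pow(q, 2)) (Function('L')(q) = Mul(q, Mul(2, q)) = Mul(2, Pow(q, 2)))
Add(D, Mul(Pow(Add(Add(Add(0, Function('o')(-5, 1)), -5), Function('L')(6)), 2), -18)) = Add(-10382, Mul(Pow(Add(Add(Add(0, 1), -5), Mul(2, Pow(6, 2))), 2), -18)) = Add(-10382, Mul(Pow(Add(Add(1, -5), Mul(2, 36)), 2), -18)) = Add(-10382, Mul(Pow(Add(-4, 72), 2), -18)) = Add(-10382, Mul(Pow(68, 2), -18)) = Add(-10382, Mul(4624, -18)) = Add(-10382, -83232) = -93614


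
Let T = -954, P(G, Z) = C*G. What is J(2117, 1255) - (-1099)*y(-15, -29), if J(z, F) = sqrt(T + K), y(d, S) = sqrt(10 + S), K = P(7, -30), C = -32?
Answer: I*(sqrt(1178) + 1099*sqrt(19)) ≈ 4824.8*I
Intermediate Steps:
P(G, Z) = -32*G
K = -224 (K = -32*7 = -224)
J(z, F) = I*sqrt(1178) (J(z, F) = sqrt(-954 - 224) = sqrt(-1178) = I*sqrt(1178))
J(2117, 1255) - (-1099)*y(-15, -29) = I*sqrt(1178) - (-1099)*sqrt(10 - 29) = I*sqrt(1178) - (-1099)*sqrt(-19) = I*sqrt(1178) - (-1099)*I*sqrt(19) = I*sqrt(1178) + 1099*I*sqrt(19)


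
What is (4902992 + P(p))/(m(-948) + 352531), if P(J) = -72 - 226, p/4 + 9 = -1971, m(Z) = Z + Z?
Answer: 4902694/350635 ≈ 13.982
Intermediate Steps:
m(Z) = 2*Z
p = -7920 (p = -36 + 4*(-1971) = -36 - 7884 = -7920)
P(J) = -298
(4902992 + P(p))/(m(-948) + 352531) = (4902992 - 298)/(2*(-948) + 352531) = 4902694/(-1896 + 352531) = 4902694/350635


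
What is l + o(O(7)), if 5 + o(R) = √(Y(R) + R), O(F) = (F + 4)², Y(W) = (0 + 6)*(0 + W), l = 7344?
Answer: 7339 + 11*√7 ≈ 7368.1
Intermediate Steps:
Y(W) = 6*W
O(F) = (4 + F)²
o(R) = -5 + √7*√R (o(R) = -5 + √(6*R + R) = -5 + √(7*R) = -5 + √7*√R)
l + o(O(7)) = 7344 + (-5 + √7*√((4 + 7)²)) = 7344 + (-5 + √7*√(11²)) = 7344 + (-5 + √7*√121) = 7344 + (-5 + √7*11) = 7344 + (-5 + 11*√7) = 7339 + 11*√7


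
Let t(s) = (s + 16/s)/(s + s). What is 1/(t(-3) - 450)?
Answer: -18/8075 ≈ -0.0022291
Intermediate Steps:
t(s) = (s + 16/s)/(2*s) (t(s) = (s + 16/s)/((2*s)) = (s + 16/s)*(1/(2*s)) = (s + 16/s)/(2*s))
1/(t(-3) - 450) = 1/((1/2 + 8/(-3)**2) - 450) = 1/((1/2 + 8*(1/9)) - 450) = 1/((1/2 + 8/9) - 450) = 1/(25/18 - 450) = 1/(-8075/18) = -18/8075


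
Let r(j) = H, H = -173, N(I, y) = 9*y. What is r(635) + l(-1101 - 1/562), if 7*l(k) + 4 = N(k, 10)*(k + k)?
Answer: -56030085/1967 ≈ -28485.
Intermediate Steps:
r(j) = -173
l(k) = -4/7 + 180*k/7 (l(k) = -4/7 + ((9*10)*(k + k))/7 = -4/7 + (90*(2*k))/7 = -4/7 + (180*k)/7 = -4/7 + 180*k/7)
r(635) + l(-1101 - 1/562) = -173 + (-4/7 + 180*(-1101 - 1/562)/7) = -173 + (-4/7 + (180/7)*(-618763/562)) = -173 + (-4/7 - 55688670/1967) = -173 - 55689794/1967 = -56030085/1967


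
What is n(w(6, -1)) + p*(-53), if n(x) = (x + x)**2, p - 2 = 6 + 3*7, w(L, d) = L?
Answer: -1393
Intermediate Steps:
p = 29 (p = 2 + (6 + 3*7) = 2 + (6 + 21) = 2 + 27 = 29)
n(x) = 4*x**2 (n(x) = (2*x)**2 = 4*x**2)
n(w(6, -1)) + p*(-53) = 4*6**2 + 29*(-53) = 4*36 - 1537 = 144 - 1537 = -1393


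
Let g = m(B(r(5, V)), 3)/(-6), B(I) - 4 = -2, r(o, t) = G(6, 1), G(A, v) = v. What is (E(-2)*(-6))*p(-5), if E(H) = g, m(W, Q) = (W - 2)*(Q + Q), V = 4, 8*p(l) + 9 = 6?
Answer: 0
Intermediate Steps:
p(l) = -3/8 (p(l) = -9/8 + (⅛)*6 = -9/8 + ¾ = -3/8)
r(o, t) = 1
B(I) = 2 (B(I) = 4 - 2 = 2)
m(W, Q) = 2*Q*(-2 + W) (m(W, Q) = (-2 + W)*(2*Q) = 2*Q*(-2 + W))
g = 0 (g = (2*3*(-2 + 2))/(-6) = (2*3*0)*(-⅙) = 0*(-⅙) = 0)
E(H) = 0
(E(-2)*(-6))*p(-5) = (0*(-6))*(-3/8) = 0*(-3/8) = 0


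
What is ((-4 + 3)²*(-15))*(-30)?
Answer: 450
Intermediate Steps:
((-4 + 3)²*(-15))*(-30) = ((-1)²*(-15))*(-30) = (1*(-15))*(-30) = -15*(-30) = 450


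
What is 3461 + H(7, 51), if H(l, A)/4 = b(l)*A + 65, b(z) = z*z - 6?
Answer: 12493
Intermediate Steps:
b(z) = -6 + z² (b(z) = z² - 6 = -6 + z²)
H(l, A) = 260 + 4*A*(-6 + l²) (H(l, A) = 4*((-6 + l²)*A + 65) = 4*(A*(-6 + l²) + 65) = 4*(65 + A*(-6 + l²)) = 260 + 4*A*(-6 + l²))
3461 + H(7, 51) = 3461 + (260 + 4*51*(-6 + 7²)) = 3461 + (260 + 4*51*(-6 + 49)) = 3461 + (260 + 4*51*43) = 3461 + (260 + 8772) = 3461 + 9032 = 12493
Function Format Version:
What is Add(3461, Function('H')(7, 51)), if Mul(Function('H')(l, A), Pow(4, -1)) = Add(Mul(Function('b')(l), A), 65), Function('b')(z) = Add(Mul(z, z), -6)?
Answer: 12493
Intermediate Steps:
Function('b')(z) = Add(-6, Pow(z, 2)) (Function('b')(z) = Add(Pow(z, 2), -6) = Add(-6, Pow(z, 2)))
Function('H')(l, A) = Add(260, Mul(4, A, Add(-6, Pow(l, 2)))) (Function('H')(l, A) = Mul(4, Add(Mul(Add(-6, Pow(l, 2)), A), 65)) = Mul(4, Add(Mul(A, Add(-6, Pow(l, 2))), 65)) = Mul(4, Add(65, Mul(A, Add(-6, Pow(l, 2))))) = Add(260, Mul(4, A, Add(-6, Pow(l, 2)))))
Add(3461, Function('H')(7, 51)) = Add(3461, Add(260, Mul(4, 51, Add(-6, Pow(7, 2))))) = Add(3461, Add(260, Mul(4, 51, Add(-6, 49)))) = Add(3461, Add(260, Mul(4, 51, 43))) = Add(3461, Add(260, 8772)) = Add(3461, 9032) = 12493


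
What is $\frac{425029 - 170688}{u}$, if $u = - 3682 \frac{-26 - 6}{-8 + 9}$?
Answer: $\frac{254341}{117824} \approx 2.1587$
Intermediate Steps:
$u = 117824$ ($u = - 3682 \left(- \frac{32}{1}\right) = - 3682 \left(\left(-32\right) 1\right) = \left(-3682\right) \left(-32\right) = 117824$)
$\frac{425029 - 170688}{u} = \frac{425029 - 170688}{117824} = 254341 \cdot \frac{1}{117824} = \frac{254341}{117824}$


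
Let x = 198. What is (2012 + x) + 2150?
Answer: 4360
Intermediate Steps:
(2012 + x) + 2150 = (2012 + 198) + 2150 = 2210 + 2150 = 4360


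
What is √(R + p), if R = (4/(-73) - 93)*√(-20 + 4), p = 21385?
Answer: √(113960665 - 1983556*I)/73 ≈ 146.24 - 1.2726*I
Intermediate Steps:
R = -27172*I/73 (R = (4*(-1/73) - 93)*√(-16) = (-4/73 - 93)*(4*I) = -27172*I/73 ≈ -372.22*I)
√(R + p) = √(-27172*I/73 + 21385) = √(21385 - 27172*I/73)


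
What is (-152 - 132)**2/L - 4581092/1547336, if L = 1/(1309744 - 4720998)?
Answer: -106432772791597689/386834 ≈ -2.7514e+11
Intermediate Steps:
L = -1/3411254 (L = 1/(-3411254) = -1/3411254 ≈ -2.9315e-7)
(-152 - 132)**2/L - 4581092/1547336 = (-152 - 132)**2/(-1/3411254) - 4581092/1547336 = (-284)**2*(-3411254) - 4581092*1/1547336 = 80656*(-3411254) - 1145273/386834 = -275138102624 - 1145273/386834 = -106432772791597689/386834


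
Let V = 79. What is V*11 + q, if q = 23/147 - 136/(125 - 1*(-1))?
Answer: 382822/441 ≈ 868.08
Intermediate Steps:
q = -407/441 (q = 23*(1/147) - 136/(125 + 1) = 23/147 - 136/126 = 23/147 - 136*1/126 = 23/147 - 68/63 = -407/441 ≈ -0.92290)
V*11 + q = 79*11 - 407/441 = 869 - 407/441 = 382822/441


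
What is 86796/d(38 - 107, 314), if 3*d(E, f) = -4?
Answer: -65097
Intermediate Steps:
d(E, f) = -4/3 (d(E, f) = (⅓)*(-4) = -4/3)
86796/d(38 - 107, 314) = 86796/(-4/3) = 86796*(-¾) = -65097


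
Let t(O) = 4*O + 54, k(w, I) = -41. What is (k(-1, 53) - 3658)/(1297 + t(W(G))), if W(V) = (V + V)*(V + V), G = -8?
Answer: -3699/2375 ≈ -1.5575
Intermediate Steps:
W(V) = 4*V**2 (W(V) = (2*V)*(2*V) = 4*V**2)
t(O) = 54 + 4*O
(k(-1, 53) - 3658)/(1297 + t(W(G))) = (-41 - 3658)/(1297 + (54 + 4*(4*(-8)**2))) = -3699/(1297 + (54 + 4*(4*64))) = -3699/(1297 + (54 + 4*256)) = -3699/(1297 + (54 + 1024)) = -3699/(1297 + 1078) = -3699/2375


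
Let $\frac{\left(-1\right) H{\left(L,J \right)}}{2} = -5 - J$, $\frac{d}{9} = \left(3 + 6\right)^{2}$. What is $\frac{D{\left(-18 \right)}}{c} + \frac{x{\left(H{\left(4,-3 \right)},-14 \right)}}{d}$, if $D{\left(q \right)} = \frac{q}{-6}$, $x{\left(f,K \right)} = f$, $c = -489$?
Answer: $- \frac{77}{118827} \approx -0.000648$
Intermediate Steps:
$d = 729$ ($d = 9 \left(3 + 6\right)^{2} = 9 \cdot 9^{2} = 9 \cdot 81 = 729$)
$H{\left(L,J \right)} = 10 + 2 J$ ($H{\left(L,J \right)} = - 2 \left(-5 - J\right) = 10 + 2 J$)
$D{\left(q \right)} = - \frac{q}{6}$ ($D{\left(q \right)} = q \left(- \frac{1}{6}\right) = - \frac{q}{6}$)
$\frac{D{\left(-18 \right)}}{c} + \frac{x{\left(H{\left(4,-3 \right)},-14 \right)}}{d} = \frac{\left(- \frac{1}{6}\right) \left(-18\right)}{-489} + \frac{10 + 2 \left(-3\right)}{729} = 3 \left(- \frac{1}{489}\right) + \left(10 - 6\right) \frac{1}{729} = - \frac{1}{163} + 4 \cdot \frac{1}{729} = - \frac{1}{163} + \frac{4}{729} = - \frac{77}{118827}$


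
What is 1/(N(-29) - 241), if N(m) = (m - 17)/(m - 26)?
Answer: -55/13209 ≈ -0.0041638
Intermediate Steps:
N(m) = (-17 + m)/(-26 + m)
1/(N(-29) - 241) = 1/((-17 - 29)/(-26 - 29) - 241) = 1/(-46/(-55) - 241) = 1/(-1/55*(-46) - 241) = 1/(46/55 - 241) = 1/(-13209/55) = -55/13209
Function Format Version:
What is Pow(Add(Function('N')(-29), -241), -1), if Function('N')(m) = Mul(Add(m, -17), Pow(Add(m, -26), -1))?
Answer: Rational(-55, 13209) ≈ -0.0041638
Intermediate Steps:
Function('N')(m) = Mul(Pow(Add(-26, m), -1), Add(-17, m)) (Function('N')(m) = Mul(Add(-17, m), Pow(Add(-26, m), -1)) = Mul(Pow(Add(-26, m), -1), Add(-17, m)))
Pow(Add(Function('N')(-29), -241), -1) = Pow(Add(Mul(Pow(Add(-26, -29), -1), Add(-17, -29)), -241), -1) = Pow(Add(Mul(Pow(-55, -1), -46), -241), -1) = Pow(Add(Mul(Rational(-1, 55), -46), -241), -1) = Pow(Add(Rational(46, 55), -241), -1) = Pow(Rational(-13209, 55), -1) = Rational(-55, 13209)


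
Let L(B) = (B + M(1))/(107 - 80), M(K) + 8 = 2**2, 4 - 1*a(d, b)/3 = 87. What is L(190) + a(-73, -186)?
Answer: -2179/9 ≈ -242.11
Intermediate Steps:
a(d, b) = -249 (a(d, b) = 12 - 3*87 = 12 - 261 = -249)
M(K) = -4 (M(K) = -8 + 2**2 = -8 + 4 = -4)
L(B) = -4/27 + B/27 (L(B) = (B - 4)/(107 - 80) = (-4 + B)/27 = (-4 + B)*(1/27) = -4/27 + B/27)
L(190) + a(-73, -186) = (-4/27 + (1/27)*190) - 249 = (-4/27 + 190/27) - 249 = 62/9 - 249 = -2179/9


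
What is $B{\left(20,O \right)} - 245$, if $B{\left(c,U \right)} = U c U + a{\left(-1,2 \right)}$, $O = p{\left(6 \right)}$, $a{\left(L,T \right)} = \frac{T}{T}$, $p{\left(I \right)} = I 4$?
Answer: $11276$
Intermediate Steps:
$p{\left(I \right)} = 4 I$
$a{\left(L,T \right)} = 1$
$O = 24$ ($O = 4 \cdot 6 = 24$)
$B{\left(c,U \right)} = 1 + c U^{2}$ ($B{\left(c,U \right)} = U c U + 1 = c U^{2} + 1 = 1 + c U^{2}$)
$B{\left(20,O \right)} - 245 = \left(1 + 20 \cdot 24^{2}\right) - 245 = \left(1 + 20 \cdot 576\right) - 245 = \left(1 + 11520\right) - 245 = 11521 - 245 = 11276$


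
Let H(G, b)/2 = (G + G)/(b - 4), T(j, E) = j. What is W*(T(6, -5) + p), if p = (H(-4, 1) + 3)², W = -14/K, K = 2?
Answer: -4753/9 ≈ -528.11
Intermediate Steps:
H(G, b) = 4*G/(-4 + b) (H(G, b) = 2*((G + G)/(b - 4)) = 2*((2*G)/(-4 + b)) = 2*(2*G/(-4 + b)) = 4*G/(-4 + b))
W = -7 (W = -14/2 = -14*½ = -7)
p = 625/9 (p = (4*(-4)/(-4 + 1) + 3)² = (4*(-4)/(-3) + 3)² = (4*(-4)*(-⅓) + 3)² = (16/3 + 3)² = (25/3)² = 625/9 ≈ 69.444)
W*(T(6, -5) + p) = -7*(6 + 625/9) = -7*679/9 = -4753/9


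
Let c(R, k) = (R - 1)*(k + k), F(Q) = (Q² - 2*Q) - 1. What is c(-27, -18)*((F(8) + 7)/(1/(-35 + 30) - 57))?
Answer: -136080/143 ≈ -951.61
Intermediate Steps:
F(Q) = -1 + Q² - 2*Q
c(R, k) = 2*k*(-1 + R) (c(R, k) = (-1 + R)*(2*k) = 2*k*(-1 + R))
c(-27, -18)*((F(8) + 7)/(1/(-35 + 30) - 57)) = (2*(-18)*(-1 - 27))*(((-1 + 8² - 2*8) + 7)/(1/(-35 + 30) - 57)) = (2*(-18)*(-28))*(((-1 + 64 - 16) + 7)/(1/(-5) - 57)) = 1008*((47 + 7)/(-⅕ - 57)) = 1008*(54/(-286/5)) = 1008*(54*(-5/286)) = 1008*(-135/143) = -136080/143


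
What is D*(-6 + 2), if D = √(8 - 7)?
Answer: -4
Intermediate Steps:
D = 1 (D = √1 = 1)
D*(-6 + 2) = 1*(-6 + 2) = 1*(-4) = -4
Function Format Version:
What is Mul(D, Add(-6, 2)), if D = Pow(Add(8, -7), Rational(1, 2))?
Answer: -4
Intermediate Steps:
D = 1 (D = Pow(1, Rational(1, 2)) = 1)
Mul(D, Add(-6, 2)) = Mul(1, Add(-6, 2)) = Mul(1, -4) = -4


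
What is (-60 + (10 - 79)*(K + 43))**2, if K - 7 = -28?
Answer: 2490084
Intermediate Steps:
K = -21 (K = 7 - 28 = -21)
(-60 + (10 - 79)*(K + 43))**2 = (-60 + (10 - 79)*(-21 + 43))**2 = (-60 - 69*22)**2 = (-60 - 1518)**2 = (-1578)**2 = 2490084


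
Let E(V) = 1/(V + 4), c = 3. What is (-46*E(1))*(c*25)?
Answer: -690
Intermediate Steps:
E(V) = 1/(4 + V)
(-46*E(1))*(c*25) = (-46/(4 + 1))*(3*25) = -46/5*75 = -690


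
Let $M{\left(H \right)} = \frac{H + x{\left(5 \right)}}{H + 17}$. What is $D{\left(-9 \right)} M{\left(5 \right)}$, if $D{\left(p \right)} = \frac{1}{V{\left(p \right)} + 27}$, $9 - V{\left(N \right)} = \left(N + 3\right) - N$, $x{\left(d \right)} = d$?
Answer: $\frac{5}{363} \approx 0.013774$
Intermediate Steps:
$V{\left(N \right)} = 6$ ($V{\left(N \right)} = 9 - \left(\left(N + 3\right) - N\right) = 9 - \left(\left(3 + N\right) - N\right) = 9 - 3 = 6$)
$M{\left(H \right)} = \frac{5 + H}{17 + H}$ ($M{\left(H \right)} = \frac{H + 5}{H + 17} = \frac{5 + H}{17 + H}$)
$D{\left(p \right)} = \frac{1}{33}$ ($D{\left(p \right)} = \frac{1}{6 + 27} = \frac{1}{33}$)
$D{\left(-9 \right)} M{\left(5 \right)} = \frac{\frac{1}{17 + 5} \left(5 + 5\right)}{33} = \frac{\frac{1}{22} \cdot 10}{33} = \frac{1}{33} \cdot \frac{5}{11} = \frac{5}{363}$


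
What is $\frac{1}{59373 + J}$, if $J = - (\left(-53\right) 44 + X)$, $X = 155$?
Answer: $\frac{1}{61550} \approx 1.6247 \cdot 10^{-5}$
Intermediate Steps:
$J = 2177$ ($J = - (\left(-53\right) 44 + 155) = - (-2332 + 155) = \left(-1\right) \left(-2177\right) = 2177$)
$\frac{1}{59373 + J} = \frac{1}{59373 + 2177} = \frac{1}{61550}$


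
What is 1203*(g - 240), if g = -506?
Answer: -897438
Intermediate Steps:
1203*(g - 240) = 1203*(-506 - 240) = 1203*(-746) = -897438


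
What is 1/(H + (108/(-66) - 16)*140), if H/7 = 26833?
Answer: 11/2038981 ≈ 5.3949e-6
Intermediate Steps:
H = 187831 (H = 7*26833 = 187831)
1/(H + (108/(-66) - 16)*140) = 1/(187831 + (108/(-66) - 16)*140) = 1/(187831 + (108*(-1/66) - 16)*140) = 1/(187831 + (-18/11 - 16)*140) = 1/(187831 - 194/11*140) = 1/(187831 - 27160/11) = 1/(2038981/11) = 11/2038981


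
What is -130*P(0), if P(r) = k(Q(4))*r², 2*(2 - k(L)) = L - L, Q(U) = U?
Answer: 0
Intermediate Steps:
k(L) = 2 (k(L) = 2 - (L - L)/2 = 2 - ½*0 = 2 + 0 = 2)
P(r) = 2*r²
-130*P(0) = -260*0² = -260*0 = -130*0 = 0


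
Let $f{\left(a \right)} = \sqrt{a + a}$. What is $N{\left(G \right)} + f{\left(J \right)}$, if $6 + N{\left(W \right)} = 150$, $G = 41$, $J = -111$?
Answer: $144 + i \sqrt{222} \approx 144.0 + 14.9 i$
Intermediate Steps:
$N{\left(W \right)} = 144$ ($N{\left(W \right)} = -6 + 150 = 144$)
$f{\left(a \right)} = \sqrt{2} \sqrt{a}$ ($f{\left(a \right)} = \sqrt{2 a} = \sqrt{2} \sqrt{a}$)
$N{\left(G \right)} + f{\left(J \right)} = 144 + \sqrt{2} \sqrt{-111} = 144 + \sqrt{2} i \sqrt{111} = 144 + i \sqrt{222}$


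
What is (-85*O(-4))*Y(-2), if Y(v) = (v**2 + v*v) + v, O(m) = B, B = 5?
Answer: -2550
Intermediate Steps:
O(m) = 5
Y(v) = v + 2*v**2 (Y(v) = (v**2 + v**2) + v = 2*v**2 + v = v + 2*v**2)
(-85*O(-4))*Y(-2) = (-85*5)*(-2*(1 + 2*(-2))) = (-17*25)*(-2*(1 - 4)) = -(-850)*(-3) = -425*6 = -2550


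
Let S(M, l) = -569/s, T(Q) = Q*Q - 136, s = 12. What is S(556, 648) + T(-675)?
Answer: 5465299/12 ≈ 4.5544e+5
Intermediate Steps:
T(Q) = -136 + Q² (T(Q) = Q² - 136 = -136 + Q²)
S(M, l) = -569/12
S(556, 648) + T(-675) = -569/12 + (-136 + (-675)²) = -569/12 + (-136 + 455625) = -569/12 + 455489 = 5465299/12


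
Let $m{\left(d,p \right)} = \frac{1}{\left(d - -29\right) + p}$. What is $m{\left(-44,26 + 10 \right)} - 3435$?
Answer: $- \frac{72134}{21} \approx -3435.0$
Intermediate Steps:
$m{\left(d,p \right)} = \frac{1}{29 + d + p}$ ($m{\left(d,p \right)} = \frac{1}{\left(d + 29\right) + p} = \frac{1}{\left(29 + d\right) + p} = \frac{1}{29 + d + p}$)
$m{\left(-44,26 + 10 \right)} - 3435 = \frac{1}{29 - 44 + \left(26 + 10\right)} - 3435 = \frac{1}{29 - 44 + 36} - 3435 = \frac{1}{21} - 3435 = - \frac{72134}{21}$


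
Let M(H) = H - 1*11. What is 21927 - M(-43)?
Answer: 21981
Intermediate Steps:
M(H) = -11 + H (M(H) = H - 11 = -11 + H)
21927 - M(-43) = 21927 - (-11 - 43) = 21927 - 1*(-54) = 21927 + 54 = 21981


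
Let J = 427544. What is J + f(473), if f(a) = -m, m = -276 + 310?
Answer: 427510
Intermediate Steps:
m = 34
f(a) = -34 (f(a) = -1*34 = -34)
J + f(473) = 427544 - 34 = 427510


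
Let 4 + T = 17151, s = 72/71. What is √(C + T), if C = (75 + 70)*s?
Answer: √87179267/71 ≈ 131.51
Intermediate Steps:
s = 72/71 (s = 72*(1/71) = 72/71 ≈ 1.0141)
T = 17147 (T = -4 + 17151 = 17147)
C = 10440/71 (C = (75 + 70)*(72/71) = 145*(72/71) = 10440/71 ≈ 147.04)
√(C + T) = √(10440/71 + 17147) = √(1227877/71) = √87179267/71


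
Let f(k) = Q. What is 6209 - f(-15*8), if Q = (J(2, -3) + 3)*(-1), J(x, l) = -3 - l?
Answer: 6212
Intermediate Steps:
Q = -3 (Q = ((-3 - 1*(-3)) + 3)*(-1) = ((-3 + 3) + 3)*(-1) = (0 + 3)*(-1) = 3*(-1) = -3)
f(k) = -3
6209 - f(-15*8) = 6209 - 1*(-3) = 6209 + 3 = 6212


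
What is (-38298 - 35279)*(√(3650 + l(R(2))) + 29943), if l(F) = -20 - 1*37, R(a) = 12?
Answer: -2203116111 - 73577*√3593 ≈ -2.2075e+9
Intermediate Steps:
l(F) = -57 (l(F) = -20 - 37 = -57)
(-38298 - 35279)*(√(3650 + l(R(2))) + 29943) = (-38298 - 35279)*(√(3650 - 57) + 29943) = -73577*(√3593 + 29943) = -73577*(29943 + √3593) = -2203116111 - 73577*√3593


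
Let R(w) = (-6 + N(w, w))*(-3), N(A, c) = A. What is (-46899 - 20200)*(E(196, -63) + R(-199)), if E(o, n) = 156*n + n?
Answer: 622410324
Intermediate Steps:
E(o, n) = 157*n
R(w) = 18 - 3*w (R(w) = (-6 + w)*(-3) = 18 - 3*w)
(-46899 - 20200)*(E(196, -63) + R(-199)) = (-46899 - 20200)*(157*(-63) + (18 - 3*(-199))) = -67099*(-9891 + (18 + 597)) = -67099*(-9891 + 615) = -67099*(-9276) = 622410324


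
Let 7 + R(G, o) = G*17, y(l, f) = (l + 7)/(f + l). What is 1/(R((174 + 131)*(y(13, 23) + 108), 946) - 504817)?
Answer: 9/522329 ≈ 1.7231e-5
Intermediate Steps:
y(l, f) = (7 + l)/(f + l)
R(G, o) = -7 + 17*G (R(G, o) = -7 + G*17 = -7 + 17*G)
1/(R((174 + 131)*(y(13, 23) + 108), 946) - 504817) = 1/((-7 + 17*((174 + 131)*((7 + 13)/(23 + 13) + 108))) - 504817) = 1/((-7 + 17*(305*(20/36 + 108))) - 504817) = 1/((-7 + 17*(305*((1/36)*20 + 108))) - 504817) = 1/((-7 + 17*(305*(5/9 + 108))) - 504817) = 1/((-7 + 17*(305*(977/9))) - 504817) = 1/((-7 + 17*(297985/9)) - 504817) = 1/((-7 + 5065745/9) - 504817) = 1/(5065682/9 - 504817) = 1/(522329/9) = 9/522329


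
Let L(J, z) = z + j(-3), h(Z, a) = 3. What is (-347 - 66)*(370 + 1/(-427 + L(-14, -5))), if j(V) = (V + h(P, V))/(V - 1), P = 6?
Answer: -66013507/432 ≈ -1.5281e+5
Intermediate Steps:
j(V) = (3 + V)/(-1 + V) (j(V) = (V + 3)/(V - 1) = (3 + V)/(-1 + V))
L(J, z) = z (L(J, z) = z + (3 - 3)/(-1 - 3) = z + 0/(-4) = z - ¼*0 = z + 0 = z)
(-347 - 66)*(370 + 1/(-427 + L(-14, -5))) = (-347 - 66)*(370 + 1/(-427 - 5)) = -413*(370 + 1/(-432)) = -413*(370 - 1/432) = -413*159839/432 = -66013507/432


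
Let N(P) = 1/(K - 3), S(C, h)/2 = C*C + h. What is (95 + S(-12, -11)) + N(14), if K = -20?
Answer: 8302/23 ≈ 360.96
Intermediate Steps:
S(C, h) = 2*h + 2*C² (S(C, h) = 2*(C*C + h) = 2*(C² + h) = 2*(h + C²) = 2*h + 2*C²)
N(P) = -1/23 (N(P) = 1/(-20 - 3) = 1/(-23) = -1/23)
(95 + S(-12, -11)) + N(14) = (95 + (2*(-11) + 2*(-12)²)) - 1/23 = (95 + (-22 + 2*144)) - 1/23 = (95 + (-22 + 288)) - 1/23 = (95 + 266) - 1/23 = 361 - 1/23 = 8302/23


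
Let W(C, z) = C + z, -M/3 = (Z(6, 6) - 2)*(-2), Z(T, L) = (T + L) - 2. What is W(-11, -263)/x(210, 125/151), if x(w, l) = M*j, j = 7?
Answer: -137/168 ≈ -0.81548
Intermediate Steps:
Z(T, L) = -2 + L + T (Z(T, L) = (L + T) - 2 = -2 + L + T)
M = 48 (M = -3*((-2 + 6 + 6) - 2)*(-2) = -3*(10 - 2)*(-2) = -24*(-2) = -3*(-16) = 48)
x(w, l) = 336 (x(w, l) = 48*7 = 336)
W(-11, -263)/x(210, 125/151) = (-11 - 263)/336 = -274*1/336 = -137/168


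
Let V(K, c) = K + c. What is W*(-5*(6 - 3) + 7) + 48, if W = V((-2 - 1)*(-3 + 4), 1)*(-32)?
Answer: -464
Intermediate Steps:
W = 64 (W = ((-2 - 1)*(-3 + 4) + 1)*(-32) = (-3*1 + 1)*(-32) = (-3 + 1)*(-32) = -2*(-32) = 64)
W*(-5*(6 - 3) + 7) + 48 = 64*(-5*(6 - 3) + 7) + 48 = 64*(-5*3 + 7) + 48 = 64*(-15 + 7) + 48 = 64*(-8) + 48 = -512 + 48 = -464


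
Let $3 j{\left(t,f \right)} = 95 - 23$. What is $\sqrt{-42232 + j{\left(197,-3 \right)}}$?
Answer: $4 i \sqrt{2638} \approx 205.45 i$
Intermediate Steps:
$j{\left(t,f \right)} = 24$ ($j{\left(t,f \right)} = \frac{95 - 23}{3} = \frac{1}{3} \cdot 72 = 24$)
$\sqrt{-42232 + j{\left(197,-3 \right)}} = \sqrt{-42232 + 24} = \sqrt{-42208} = 4 i \sqrt{2638}$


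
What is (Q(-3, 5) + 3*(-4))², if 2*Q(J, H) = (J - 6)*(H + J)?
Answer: 441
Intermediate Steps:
Q(J, H) = (-6 + J)*(H + J)/2 (Q(J, H) = ((J - 6)*(H + J))/2 = ((-6 + J)*(H + J))/2 = (-6 + J)*(H + J)/2)
(Q(-3, 5) + 3*(-4))² = (((½)*(-3)² - 3*5 - 3*(-3) + (½)*5*(-3)) + 3*(-4))² = (((½)*9 - 15 + 9 - 15/2) - 12)² = ((9/2 - 15 + 9 - 15/2) - 12)² = (-9 - 12)² = (-21)² = 441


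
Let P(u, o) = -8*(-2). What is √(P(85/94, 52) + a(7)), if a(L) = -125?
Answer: I*√109 ≈ 10.44*I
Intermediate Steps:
P(u, o) = 16
√(P(85/94, 52) + a(7)) = √(16 - 125) = √(-109) = I*√109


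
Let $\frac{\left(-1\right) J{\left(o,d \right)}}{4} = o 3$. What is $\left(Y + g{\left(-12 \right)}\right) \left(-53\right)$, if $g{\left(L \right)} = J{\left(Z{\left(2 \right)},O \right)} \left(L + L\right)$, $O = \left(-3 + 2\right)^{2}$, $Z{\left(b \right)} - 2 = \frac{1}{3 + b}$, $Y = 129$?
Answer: $- \frac{202089}{5} \approx -40418.0$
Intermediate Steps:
$Z{\left(b \right)} = 2 + \frac{1}{3 + b}$
$O = 1$ ($O = \left(-1\right)^{2} = 1$)
$J{\left(o,d \right)} = - 12 o$ ($J{\left(o,d \right)} = - 4 o 3 = - 4 \cdot 3 o = - 12 o$)
$g{\left(L \right)} = - \frac{264 L}{5}$ ($g{\left(L \right)} = - 12 \frac{7 + 2 \cdot 2}{3 + 2} \left(L + L\right) = - 12 \frac{7 + 4}{5} \cdot 2 L = - 12 \cdot \frac{1}{5} \cdot 11 \cdot 2 L = \left(-12\right) \frac{11}{5} \cdot 2 L = - \frac{132 \cdot 2 L}{5} = - \frac{264 L}{5}$)
$\left(Y + g{\left(-12 \right)}\right) \left(-53\right) = \left(129 - - \frac{3168}{5}\right) \left(-53\right) = \left(129 + \frac{3168}{5}\right) \left(-53\right) = \frac{3813}{5} \left(-53\right) = - \frac{202089}{5}$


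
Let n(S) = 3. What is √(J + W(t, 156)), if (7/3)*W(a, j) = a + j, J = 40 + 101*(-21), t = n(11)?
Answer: I*√98630/7 ≈ 44.865*I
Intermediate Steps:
t = 3
J = -2081 (J = 40 - 2121 = -2081)
W(a, j) = 3*a/7 + 3*j/7 (W(a, j) = 3*(a + j)/7 = 3*a/7 + 3*j/7)
√(J + W(t, 156)) = √(-2081 + ((3/7)*3 + (3/7)*156)) = √(-2081 + (9/7 + 468/7)) = √(-2081 + 477/7) = √(-14090/7) = I*√98630/7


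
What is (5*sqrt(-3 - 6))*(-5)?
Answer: -75*I ≈ -75.0*I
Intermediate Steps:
(5*sqrt(-3 - 6))*(-5) = (5*sqrt(-9))*(-5) = (5*(3*I))*(-5) = (15*I)*(-5) = -75*I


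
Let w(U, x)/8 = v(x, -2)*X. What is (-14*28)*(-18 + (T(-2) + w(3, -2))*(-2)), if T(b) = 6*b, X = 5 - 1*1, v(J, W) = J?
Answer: -52528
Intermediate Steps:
X = 4 (X = 5 - 1 = 4)
w(U, x) = 32*x (w(U, x) = 8*(x*4) = 8*(4*x) = 32*x)
(-14*28)*(-18 + (T(-2) + w(3, -2))*(-2)) = (-14*28)*(-18 + (6*(-2) + 32*(-2))*(-2)) = -392*(-18 + (-12 - 64)*(-2)) = -392*(-18 - 76*(-2)) = -392*(-18 + 152) = -392*134 = -52528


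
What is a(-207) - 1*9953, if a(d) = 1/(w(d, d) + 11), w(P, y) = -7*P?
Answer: -14531379/1460 ≈ -9953.0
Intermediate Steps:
a(d) = 1/(11 - 7*d) (a(d) = 1/(-7*d + 11) = 1/(11 - 7*d))
a(-207) - 1*9953 = -1/(-11 + 7*(-207)) - 1*9953 = -1/(-11 - 1449) - 9953 = -1/(-1460) - 9953 = -1*(-1/1460) - 9953 = 1/1460 - 9953 = -14531379/1460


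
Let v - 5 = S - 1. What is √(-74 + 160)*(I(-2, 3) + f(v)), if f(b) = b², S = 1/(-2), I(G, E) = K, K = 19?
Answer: 125*√86/4 ≈ 289.80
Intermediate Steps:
I(G, E) = 19
S = -½ ≈ -0.50000
v = 7/2 (v = 5 + (-½ - 1) = 5 - 3/2 = 7/2 ≈ 3.5000)
√(-74 + 160)*(I(-2, 3) + f(v)) = √(-74 + 160)*(19 + (7/2)²) = √86*(19 + 49/4) = √86*(125/4) = 125*√86/4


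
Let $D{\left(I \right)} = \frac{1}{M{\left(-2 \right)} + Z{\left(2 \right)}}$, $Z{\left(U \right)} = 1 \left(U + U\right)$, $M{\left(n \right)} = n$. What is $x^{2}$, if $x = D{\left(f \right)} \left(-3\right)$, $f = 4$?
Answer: $\frac{9}{4} \approx 2.25$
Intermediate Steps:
$Z{\left(U \right)} = 2 U$ ($Z{\left(U \right)} = 1 \cdot 2 U = 2 U$)
$D{\left(I \right)} = \frac{1}{2}$ ($D{\left(I \right)} = \frac{1}{-2 + 2 \cdot 2} = \frac{1}{-2 + 4} = \frac{1}{2}$)
$x = - \frac{3}{2}$ ($x = \frac{1}{2} \left(-3\right) = - \frac{3}{2} \approx -1.5$)
$x^{2} = \left(- \frac{3}{2}\right)^{2} = \frac{9}{4}$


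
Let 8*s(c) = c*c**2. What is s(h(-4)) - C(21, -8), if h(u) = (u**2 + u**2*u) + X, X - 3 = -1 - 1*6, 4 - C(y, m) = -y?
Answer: -17601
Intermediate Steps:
C(y, m) = 4 + y (C(y, m) = 4 - (-1)*y = 4 + y)
X = -4 (X = 3 + (-1 - 1*6) = 3 + (-1 - 6) = 3 - 7 = -4)
h(u) = -4 + u**2 + u**3 (h(u) = (u**2 + u**2*u) - 4 = (u**2 + u**3) - 4 = -4 + u**2 + u**3)
s(c) = c**3/8 (s(c) = (c*c**2)/8 = c**3/8)
s(h(-4)) - C(21, -8) = (-4 + (-4)**2 + (-4)**3)**3/8 - (4 + 21) = (-4 + 16 - 64)**3/8 - 1*25 = (1/8)*(-52)**3 - 25 = (1/8)*(-140608) - 25 = -17576 - 25 = -17601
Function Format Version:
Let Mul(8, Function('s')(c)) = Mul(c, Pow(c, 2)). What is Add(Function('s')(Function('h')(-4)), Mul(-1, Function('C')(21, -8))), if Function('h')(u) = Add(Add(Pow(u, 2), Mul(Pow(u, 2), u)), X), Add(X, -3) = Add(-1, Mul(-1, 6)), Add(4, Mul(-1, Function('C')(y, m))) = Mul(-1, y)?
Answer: -17601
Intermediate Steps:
Function('C')(y, m) = Add(4, y) (Function('C')(y, m) = Add(4, Mul(-1, Mul(-1, y))) = Add(4, y))
X = -4 (X = Add(3, Add(-1, Mul(-1, 6))) = Add(3, Add(-1, -6)) = Add(3, -7) = -4)
Function('h')(u) = Add(-4, Pow(u, 2), Pow(u, 3)) (Function('h')(u) = Add(Add(Pow(u, 2), Mul(Pow(u, 2), u)), -4) = Add(Add(Pow(u, 2), Pow(u, 3)), -4) = Add(-4, Pow(u, 2), Pow(u, 3)))
Function('s')(c) = Mul(Rational(1, 8), Pow(c, 3)) (Function('s')(c) = Mul(Rational(1, 8), Mul(c, Pow(c, 2))) = Mul(Rational(1, 8), Pow(c, 3)))
Add(Function('s')(Function('h')(-4)), Mul(-1, Function('C')(21, -8))) = Add(Mul(Rational(1, 8), Pow(Add(-4, Pow(-4, 2), Pow(-4, 3)), 3)), Mul(-1, Add(4, 21))) = Add(Mul(Rational(1, 8), Pow(Add(-4, 16, -64), 3)), Mul(-1, 25)) = Add(Mul(Rational(1, 8), Pow(-52, 3)), -25) = Add(Mul(Rational(1, 8), -140608), -25) = Add(-17576, -25) = -17601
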